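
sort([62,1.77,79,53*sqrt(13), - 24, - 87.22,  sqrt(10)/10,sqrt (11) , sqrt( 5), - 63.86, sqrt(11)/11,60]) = [ - 87.22 , - 63.86, - 24,  sqrt(11)/11,sqrt( 10 )/10,1.77,sqrt( 5),sqrt(11), 60, 62,79, 53*sqrt(13)]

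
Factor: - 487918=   -2^1*53^1*4603^1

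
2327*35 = 81445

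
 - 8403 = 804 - 9207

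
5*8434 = 42170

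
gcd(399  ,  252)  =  21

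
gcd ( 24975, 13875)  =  2775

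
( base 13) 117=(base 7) 360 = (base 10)189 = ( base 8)275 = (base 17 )B2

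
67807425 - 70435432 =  - 2628007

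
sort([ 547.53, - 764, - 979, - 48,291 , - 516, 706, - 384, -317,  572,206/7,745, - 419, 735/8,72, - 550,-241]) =[ - 979, - 764, - 550 , - 516, - 419,- 384, - 317,-241,-48,206/7 , 72, 735/8, 291,  547.53,572,706, 745]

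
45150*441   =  19911150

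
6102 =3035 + 3067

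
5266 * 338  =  1779908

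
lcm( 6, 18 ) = 18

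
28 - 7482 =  - 7454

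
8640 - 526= 8114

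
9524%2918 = 770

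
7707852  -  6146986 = 1560866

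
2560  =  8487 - 5927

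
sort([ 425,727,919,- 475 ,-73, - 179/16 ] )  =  [ - 475, - 73 ,  -  179/16,  425,727, 919]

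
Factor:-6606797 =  - 2203^1*2999^1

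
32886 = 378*87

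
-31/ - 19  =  1 + 12/19 = 1.63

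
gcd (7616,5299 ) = 7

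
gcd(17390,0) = 17390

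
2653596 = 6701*396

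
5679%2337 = 1005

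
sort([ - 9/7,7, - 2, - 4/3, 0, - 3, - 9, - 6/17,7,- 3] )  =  [ - 9 ,-3, - 3, - 2, - 4/3,-9/7,-6/17, 0, 7, 7]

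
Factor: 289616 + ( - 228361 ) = 61255  =  5^1*12251^1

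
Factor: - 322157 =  - 11^1*29287^1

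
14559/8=1819 + 7/8 = 1819.88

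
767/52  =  14 +3/4 = 14.75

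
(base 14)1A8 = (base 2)101011000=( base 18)112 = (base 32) ao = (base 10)344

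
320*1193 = 381760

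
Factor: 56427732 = 2^2*3^3*522479^1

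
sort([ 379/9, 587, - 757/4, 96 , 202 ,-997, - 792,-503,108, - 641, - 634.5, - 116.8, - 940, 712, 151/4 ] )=[ - 997,-940, - 792,  -  641,  -  634.5,- 503, - 757/4  ,- 116.8 , 151/4, 379/9, 96,108, 202, 587,712] 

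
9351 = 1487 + 7864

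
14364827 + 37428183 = 51793010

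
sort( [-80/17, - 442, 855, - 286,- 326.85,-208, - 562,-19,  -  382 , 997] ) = [ - 562, - 442, - 382, - 326.85, -286, - 208, - 19, - 80/17,855,997]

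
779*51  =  39729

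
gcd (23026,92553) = 1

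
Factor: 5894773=5894773^1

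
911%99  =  20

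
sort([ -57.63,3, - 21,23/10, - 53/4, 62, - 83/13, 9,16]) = [- 57.63,-21,-53/4 , - 83/13,23/10, 3, 9, 16, 62]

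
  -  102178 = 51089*( - 2 ) 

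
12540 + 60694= 73234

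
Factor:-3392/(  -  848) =4 = 2^2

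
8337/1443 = 5 + 374/481 = 5.78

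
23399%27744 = 23399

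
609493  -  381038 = 228455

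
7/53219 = 7/53219 = 0.00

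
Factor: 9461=9461^1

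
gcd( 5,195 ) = 5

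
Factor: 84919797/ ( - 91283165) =-3^2 * 5^(-1 )*19^1*43^1*47^( - 1 ) * 311^( - 1)*1249^(-1) * 11549^1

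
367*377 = 138359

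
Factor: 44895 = 3^1 * 5^1*41^1* 73^1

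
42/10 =21/5= 4.20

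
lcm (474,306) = 24174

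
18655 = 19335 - 680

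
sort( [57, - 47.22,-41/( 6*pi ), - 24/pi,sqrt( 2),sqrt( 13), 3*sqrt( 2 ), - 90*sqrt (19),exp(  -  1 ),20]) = [  -  90* sqrt( 19) , - 47.22, -24/pi,-41/( 6*pi),exp ( - 1), sqrt( 2 ),sqrt( 13),3*sqrt( 2),20,57]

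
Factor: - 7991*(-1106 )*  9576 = 84633128496  =  2^4 * 3^2 * 7^2*19^1 * 61^1*79^1*131^1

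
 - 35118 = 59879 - 94997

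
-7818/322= - 25 + 116/161 = -  24.28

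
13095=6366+6729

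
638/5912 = 319/2956 = 0.11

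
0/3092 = 0= 0.00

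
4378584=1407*3112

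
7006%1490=1046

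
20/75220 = 1/3761  =  0.00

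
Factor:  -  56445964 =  - 2^2*14111491^1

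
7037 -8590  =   - 1553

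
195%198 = 195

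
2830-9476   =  -6646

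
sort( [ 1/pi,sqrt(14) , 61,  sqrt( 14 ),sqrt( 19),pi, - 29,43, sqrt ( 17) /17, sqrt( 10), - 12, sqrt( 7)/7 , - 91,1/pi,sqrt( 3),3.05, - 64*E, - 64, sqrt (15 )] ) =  [ - 64*E, - 91, - 64, - 29, - 12,sqrt( 17)/17,1/pi, 1/pi,sqrt( 7 )/7,sqrt(3),3.05,pi,sqrt (10 ), sqrt(14 ),sqrt( 14),sqrt( 15), sqrt( 19),43, 61 ] 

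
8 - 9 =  - 1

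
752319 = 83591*9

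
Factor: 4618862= 2^1*19^1*197^1*617^1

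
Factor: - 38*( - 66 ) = 2508 = 2^2*3^1*11^1*19^1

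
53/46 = 1 + 7/46 = 1.15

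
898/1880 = 449/940  =  0.48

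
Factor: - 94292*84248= - 7943912416 = - 2^5*11^1*2143^1*10531^1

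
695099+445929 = 1141028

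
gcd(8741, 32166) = 1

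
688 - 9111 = - 8423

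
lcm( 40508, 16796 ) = 688636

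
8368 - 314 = 8054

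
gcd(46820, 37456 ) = 9364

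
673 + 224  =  897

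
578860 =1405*412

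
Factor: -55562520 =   -  2^3 * 3^1*5^1*13^1*35617^1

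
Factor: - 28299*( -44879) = 1270030821 = 3^1 * 9433^1*44879^1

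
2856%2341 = 515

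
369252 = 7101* 52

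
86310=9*9590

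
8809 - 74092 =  - 65283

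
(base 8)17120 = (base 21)hcb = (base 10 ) 7760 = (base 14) 2B84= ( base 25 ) CAA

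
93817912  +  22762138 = 116580050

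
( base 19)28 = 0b101110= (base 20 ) 26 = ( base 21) 24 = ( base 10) 46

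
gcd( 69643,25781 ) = 7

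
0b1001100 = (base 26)2O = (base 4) 1030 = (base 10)76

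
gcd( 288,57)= 3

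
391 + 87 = 478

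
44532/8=11133/2 = 5566.50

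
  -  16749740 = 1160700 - 17910440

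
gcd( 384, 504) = 24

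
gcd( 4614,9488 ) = 2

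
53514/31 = 53514/31 = 1726.26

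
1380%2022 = 1380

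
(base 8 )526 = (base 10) 342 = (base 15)17C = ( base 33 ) ac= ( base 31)b1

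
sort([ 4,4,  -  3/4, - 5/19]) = [ - 3/4, - 5/19,4,4]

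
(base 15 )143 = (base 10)288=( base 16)120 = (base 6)1200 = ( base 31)99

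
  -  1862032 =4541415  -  6403447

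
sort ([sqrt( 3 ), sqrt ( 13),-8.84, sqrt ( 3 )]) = [- 8.84, sqrt( 3),sqrt( 3 ),sqrt(  13)]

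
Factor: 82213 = 19^1*4327^1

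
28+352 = 380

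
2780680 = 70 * 39724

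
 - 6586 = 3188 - 9774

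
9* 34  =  306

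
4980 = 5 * 996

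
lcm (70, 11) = 770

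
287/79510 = 287/79510  =  0.00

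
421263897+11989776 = 433253673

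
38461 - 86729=-48268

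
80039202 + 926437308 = 1006476510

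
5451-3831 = 1620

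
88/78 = 44/39=1.13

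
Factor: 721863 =3^2*80207^1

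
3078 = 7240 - 4162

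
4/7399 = 4/7399= 0.00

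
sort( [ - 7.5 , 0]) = [ - 7.5 , 0 ] 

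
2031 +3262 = 5293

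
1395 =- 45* ( - 31 )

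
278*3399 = 944922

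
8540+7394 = 15934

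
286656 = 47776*6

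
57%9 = 3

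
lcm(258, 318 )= 13674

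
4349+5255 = 9604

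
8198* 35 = 286930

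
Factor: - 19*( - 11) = 209 = 11^1*19^1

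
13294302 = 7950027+5344275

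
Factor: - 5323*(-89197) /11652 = 474795631/11652=2^( - 2)*3^( - 1 ) *191^1*467^1 * 971^( - 1)*5323^1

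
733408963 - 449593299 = 283815664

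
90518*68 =6155224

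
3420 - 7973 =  - 4553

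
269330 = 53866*5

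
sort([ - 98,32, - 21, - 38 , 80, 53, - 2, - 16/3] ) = [  -  98  , - 38,-21, - 16/3, - 2 , 32 , 53, 80 ]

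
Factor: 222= 2^1*3^1  *  37^1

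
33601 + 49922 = 83523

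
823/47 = 17 + 24/47 =17.51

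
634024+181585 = 815609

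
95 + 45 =140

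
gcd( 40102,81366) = 2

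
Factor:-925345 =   -  5^1*185069^1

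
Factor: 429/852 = 143/284  =  2^ (- 2 )*11^1*13^1*71^( - 1 )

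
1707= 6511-4804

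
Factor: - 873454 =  - 2^1 *436727^1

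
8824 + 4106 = 12930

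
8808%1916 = 1144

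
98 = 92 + 6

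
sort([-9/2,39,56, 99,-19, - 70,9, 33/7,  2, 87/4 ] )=[-70,-19, - 9/2 , 2,33/7 , 9,87/4, 39, 56, 99]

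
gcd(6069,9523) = 1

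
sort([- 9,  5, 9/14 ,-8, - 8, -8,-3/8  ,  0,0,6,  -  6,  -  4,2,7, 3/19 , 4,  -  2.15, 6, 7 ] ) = [  -  9, - 8, - 8, - 8, - 6, - 4, - 2.15,  -  3/8, 0, 0,3/19,9/14, 2, 4 , 5,  6,6,  7,  7]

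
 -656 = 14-670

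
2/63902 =1/31951= 0.00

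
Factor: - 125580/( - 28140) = 299/67 =13^1*23^1*67^( - 1 )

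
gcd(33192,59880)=24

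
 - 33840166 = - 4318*7837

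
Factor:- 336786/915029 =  - 2^1*3^1*56131^1*915029^( - 1)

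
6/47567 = 6/47567 = 0.00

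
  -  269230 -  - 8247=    - 260983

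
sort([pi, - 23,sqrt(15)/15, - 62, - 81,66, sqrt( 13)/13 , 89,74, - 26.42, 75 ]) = [ - 81,-62, - 26.42,  -  23,sqrt( 15)/15, sqrt( 13)/13, pi,66, 74,75, 89 ] 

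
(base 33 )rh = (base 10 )908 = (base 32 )sc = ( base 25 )1B8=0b1110001100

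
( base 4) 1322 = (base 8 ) 172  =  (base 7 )233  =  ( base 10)122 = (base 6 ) 322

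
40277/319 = 40277/319 = 126.26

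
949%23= 6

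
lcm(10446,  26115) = 52230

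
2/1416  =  1/708 = 0.00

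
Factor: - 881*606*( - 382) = 2^2*3^1*101^1*191^1*881^1 = 203944452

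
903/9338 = 129/1334 = 0.10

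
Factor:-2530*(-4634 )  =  11724020  =  2^2 * 5^1*7^1*11^1*23^1*331^1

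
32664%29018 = 3646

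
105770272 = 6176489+99593783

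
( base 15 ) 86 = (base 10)126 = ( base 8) 176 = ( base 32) 3U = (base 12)A6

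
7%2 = 1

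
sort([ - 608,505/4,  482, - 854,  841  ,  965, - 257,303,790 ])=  [ -854  , - 608  , - 257, 505/4, 303, 482, 790, 841,965]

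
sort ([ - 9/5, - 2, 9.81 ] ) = [ -2, - 9/5,9.81 ]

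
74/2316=37/1158 = 0.03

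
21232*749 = 15902768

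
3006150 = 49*61350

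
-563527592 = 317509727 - 881037319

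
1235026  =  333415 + 901611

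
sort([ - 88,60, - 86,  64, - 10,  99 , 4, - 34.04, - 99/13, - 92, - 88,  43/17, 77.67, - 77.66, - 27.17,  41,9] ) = [-92, - 88, - 88, - 86,  -  77.66, - 34.04, - 27.17, - 10, - 99/13, 43/17,4, 9, 41,60, 64,  77.67,99 ] 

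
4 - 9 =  - 5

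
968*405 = 392040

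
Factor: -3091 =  - 11^1*281^1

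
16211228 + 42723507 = 58934735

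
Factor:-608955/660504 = -2^( - 3 )*5^1 * 13^( - 1 )*29^( - 1 )*  73^(-1 )*40597^1 = - 202985/220168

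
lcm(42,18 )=126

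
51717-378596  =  -326879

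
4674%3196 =1478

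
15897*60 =953820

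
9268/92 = 2317/23   =  100.74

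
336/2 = 168= 168.00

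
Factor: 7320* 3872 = 28343040 =2^8*3^1  *  5^1 * 11^2* 61^1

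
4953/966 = 1651/322 = 5.13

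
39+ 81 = 120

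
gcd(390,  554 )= 2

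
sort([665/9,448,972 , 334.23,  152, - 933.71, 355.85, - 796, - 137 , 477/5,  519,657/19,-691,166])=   [  -  933.71,-796, - 691, - 137,657/19,665/9,477/5,152,166,334.23,355.85,448,519,972]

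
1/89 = 1/89 = 0.01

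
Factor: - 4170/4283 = -2^1* 3^1*5^1*139^1* 4283^( - 1) 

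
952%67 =14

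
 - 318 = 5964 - 6282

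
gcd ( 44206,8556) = 1426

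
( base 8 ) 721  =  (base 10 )465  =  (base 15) 210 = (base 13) 29A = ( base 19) 159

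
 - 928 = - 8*116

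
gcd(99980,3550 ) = 10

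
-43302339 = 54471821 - 97774160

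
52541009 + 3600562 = 56141571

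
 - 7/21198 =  - 7/21198  =  -0.00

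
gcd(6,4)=2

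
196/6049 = 196/6049=0.03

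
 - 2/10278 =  - 1/5139 = - 0.00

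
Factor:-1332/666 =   -  2^1 = -  2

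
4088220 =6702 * 610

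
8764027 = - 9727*( - 901 )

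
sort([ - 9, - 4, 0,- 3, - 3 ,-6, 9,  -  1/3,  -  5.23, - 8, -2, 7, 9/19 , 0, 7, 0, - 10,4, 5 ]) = [-10,-9, - 8, - 6,-5.23, - 4 ,  -  3 , - 3,-2,-1/3, 0, 0,0, 9/19, 4, 5, 7 , 7, 9]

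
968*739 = 715352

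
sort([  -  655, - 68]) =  [-655, - 68]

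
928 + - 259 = 669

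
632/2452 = 158/613 = 0.26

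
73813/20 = 3690 + 13/20 =3690.65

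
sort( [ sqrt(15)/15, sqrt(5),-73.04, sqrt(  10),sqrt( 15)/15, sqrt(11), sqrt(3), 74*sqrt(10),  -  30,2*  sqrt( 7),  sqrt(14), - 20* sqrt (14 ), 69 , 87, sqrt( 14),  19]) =[ -20*sqrt( 14), - 73.04, - 30, sqrt( 15 )/15, sqrt(15)/15, sqrt(3) , sqrt (5),sqrt( 10 ),sqrt(11), sqrt(14 ),  sqrt(14) , 2 * sqrt ( 7), 19, 69, 87,  74 * sqrt(10 )]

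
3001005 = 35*85743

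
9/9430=9/9430 = 0.00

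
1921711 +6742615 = 8664326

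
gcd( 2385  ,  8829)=9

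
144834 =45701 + 99133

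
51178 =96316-45138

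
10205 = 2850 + 7355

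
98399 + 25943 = 124342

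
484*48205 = 23331220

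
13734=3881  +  9853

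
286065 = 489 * 585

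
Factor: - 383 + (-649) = - 1032= - 2^3* 3^1*43^1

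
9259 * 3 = 27777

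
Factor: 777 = 3^1*7^1*37^1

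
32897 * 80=2631760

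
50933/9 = 5659 + 2/9 = 5659.22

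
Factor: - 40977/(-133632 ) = 157/512= 2^( - 9 )*157^1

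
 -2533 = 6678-9211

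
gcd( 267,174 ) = 3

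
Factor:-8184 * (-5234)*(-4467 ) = -191344195152 = -2^4*3^2*11^1 * 31^1*1489^1 *2617^1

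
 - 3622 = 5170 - 8792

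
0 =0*68342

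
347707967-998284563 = -650576596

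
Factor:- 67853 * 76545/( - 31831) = 3^7*5^1*7^1*139^(  -  1 )*229^(- 1)*67853^1 = 5193807885/31831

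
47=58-11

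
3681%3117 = 564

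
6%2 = 0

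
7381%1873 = 1762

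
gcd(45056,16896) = 5632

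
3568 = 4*892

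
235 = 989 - 754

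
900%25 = 0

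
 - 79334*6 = -476004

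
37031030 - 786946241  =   - 749915211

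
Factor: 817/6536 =2^ ( - 3)=1/8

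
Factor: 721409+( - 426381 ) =2^2*73757^1 = 295028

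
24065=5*4813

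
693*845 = 585585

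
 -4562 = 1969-6531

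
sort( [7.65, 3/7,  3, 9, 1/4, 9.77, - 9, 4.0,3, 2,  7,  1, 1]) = [ - 9, 1/4, 3/7, 1, 1,  2, 3, 3,4.0, 7,7.65,9 , 9.77]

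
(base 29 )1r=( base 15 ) 3b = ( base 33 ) 1n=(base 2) 111000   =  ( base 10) 56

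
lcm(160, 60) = 480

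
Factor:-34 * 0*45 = 0^1 = 0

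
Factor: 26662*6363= 2^1* 3^2*7^1*101^1 *13331^1 = 169650306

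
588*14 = 8232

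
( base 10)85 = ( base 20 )45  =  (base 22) 3j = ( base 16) 55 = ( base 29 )2R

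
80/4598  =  40/2299 = 0.02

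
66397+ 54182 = 120579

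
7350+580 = 7930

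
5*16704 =83520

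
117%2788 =117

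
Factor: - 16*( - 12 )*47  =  2^6*3^1*47^1  =  9024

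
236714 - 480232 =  - 243518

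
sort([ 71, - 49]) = [ - 49, 71] 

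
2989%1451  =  87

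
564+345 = 909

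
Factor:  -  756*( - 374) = 282744 = 2^3*3^3*7^1* 11^1*17^1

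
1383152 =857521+525631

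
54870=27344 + 27526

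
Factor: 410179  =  7^2*11^1*761^1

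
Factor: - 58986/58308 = - 2^( - 1)*3^1*29^1*43^(-1)=- 87/86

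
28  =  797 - 769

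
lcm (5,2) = 10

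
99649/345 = 288 + 289/345=288.84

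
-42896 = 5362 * (-8)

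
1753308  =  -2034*( - 862)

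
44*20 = 880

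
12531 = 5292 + 7239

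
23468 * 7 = 164276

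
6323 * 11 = 69553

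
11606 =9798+1808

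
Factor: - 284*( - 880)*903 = 225677760 = 2^6*3^1 * 5^1*7^1*  11^1*43^1 * 71^1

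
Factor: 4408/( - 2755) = -2^3 * 5^(-1 ) = -8/5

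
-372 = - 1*372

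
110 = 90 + 20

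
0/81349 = 0 = 0.00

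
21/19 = 1 + 2/19 = 1.11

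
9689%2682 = 1643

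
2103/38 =2103/38 = 55.34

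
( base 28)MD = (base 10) 629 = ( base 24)125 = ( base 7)1556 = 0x275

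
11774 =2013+9761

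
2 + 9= 11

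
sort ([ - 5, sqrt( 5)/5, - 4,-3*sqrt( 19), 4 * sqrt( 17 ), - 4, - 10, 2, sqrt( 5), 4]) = [ -3*sqrt( 19 ),-10, - 5,-4, -4, sqrt( 5 )/5, 2,  sqrt( 5 ),4,4 * sqrt( 17) ]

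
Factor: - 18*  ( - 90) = 2^2*3^4*5^1 = 1620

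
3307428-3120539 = 186889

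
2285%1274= 1011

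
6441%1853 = 882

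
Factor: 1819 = 17^1 * 107^1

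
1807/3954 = 1807/3954 = 0.46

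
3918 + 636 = 4554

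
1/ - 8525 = -1/8525 = - 0.00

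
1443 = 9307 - 7864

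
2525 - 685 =1840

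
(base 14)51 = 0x47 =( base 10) 71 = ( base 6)155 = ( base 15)4B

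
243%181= 62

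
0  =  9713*0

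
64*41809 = 2675776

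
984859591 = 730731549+254128042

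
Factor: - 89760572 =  - 2^2*11^1*347^1 * 5879^1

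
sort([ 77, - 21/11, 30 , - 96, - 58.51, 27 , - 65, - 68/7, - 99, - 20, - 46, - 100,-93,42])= [-100 , - 99, - 96 , - 93,  -  65, - 58.51, - 46, - 20, - 68/7, - 21/11,27, 30,42,  77]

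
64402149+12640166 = 77042315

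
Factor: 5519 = 5519^1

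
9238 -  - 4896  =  14134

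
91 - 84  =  7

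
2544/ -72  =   - 36 + 2/3= - 35.33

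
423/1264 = 423/1264  =  0.33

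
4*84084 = 336336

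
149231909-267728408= -118496499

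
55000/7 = 55000/7=   7857.14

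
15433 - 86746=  - 71313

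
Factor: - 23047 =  - 19^1* 1213^1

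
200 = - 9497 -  - 9697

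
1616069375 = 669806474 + 946262901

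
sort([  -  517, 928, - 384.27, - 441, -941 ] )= [ - 941, - 517, - 441, - 384.27,928 ] 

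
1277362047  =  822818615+454543432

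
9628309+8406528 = 18034837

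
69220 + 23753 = 92973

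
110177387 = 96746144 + 13431243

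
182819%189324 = 182819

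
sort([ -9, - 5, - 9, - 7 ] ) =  [- 9 ,-9,-7, - 5]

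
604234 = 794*761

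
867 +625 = 1492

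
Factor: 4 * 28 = 112 = 2^4*7^1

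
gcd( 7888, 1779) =1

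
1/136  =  1/136 =0.01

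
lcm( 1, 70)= 70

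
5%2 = 1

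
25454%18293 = 7161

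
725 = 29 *25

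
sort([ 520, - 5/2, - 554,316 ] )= [ -554, - 5/2,316,520 ]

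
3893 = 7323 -3430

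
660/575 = 132/115=1.15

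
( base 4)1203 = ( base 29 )3c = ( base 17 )5e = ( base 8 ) 143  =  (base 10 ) 99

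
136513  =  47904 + 88609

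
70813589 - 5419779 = 65393810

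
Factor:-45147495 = - 3^1*5^1*17^1*47^1*3767^1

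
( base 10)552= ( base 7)1416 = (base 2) 1000101000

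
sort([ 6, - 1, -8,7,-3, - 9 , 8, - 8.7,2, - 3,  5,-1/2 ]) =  [ - 9,-8.7, - 8, - 3,-3, - 1, - 1/2 , 2,5 , 6,7,8]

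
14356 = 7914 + 6442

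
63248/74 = 854 + 26/37 = 854.70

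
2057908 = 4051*508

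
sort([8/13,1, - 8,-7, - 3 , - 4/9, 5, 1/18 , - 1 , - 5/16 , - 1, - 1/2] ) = [ - 8, - 7, - 3, - 1, - 1, - 1/2, - 4/9 , - 5/16 , 1/18,8/13,1,5 ] 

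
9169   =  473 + 8696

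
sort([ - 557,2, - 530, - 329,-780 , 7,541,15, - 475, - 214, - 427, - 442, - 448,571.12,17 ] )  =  [ - 780, - 557,-530,  -  475, - 448, - 442, - 427,  -  329, - 214,2 , 7, 15,17,541, 571.12 ] 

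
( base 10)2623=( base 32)2HV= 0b101000111111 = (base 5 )40443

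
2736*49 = 134064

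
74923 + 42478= 117401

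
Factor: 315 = 3^2* 5^1 * 7^1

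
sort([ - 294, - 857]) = [-857,-294] 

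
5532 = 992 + 4540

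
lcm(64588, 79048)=5296216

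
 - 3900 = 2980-6880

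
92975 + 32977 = 125952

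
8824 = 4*2206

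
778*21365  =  16621970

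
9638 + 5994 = 15632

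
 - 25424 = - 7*3632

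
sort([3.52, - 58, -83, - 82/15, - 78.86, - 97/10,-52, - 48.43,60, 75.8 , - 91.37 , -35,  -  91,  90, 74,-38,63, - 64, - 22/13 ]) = [ - 91.37, - 91, - 83 , - 78.86, - 64, - 58, - 52,-48.43, - 38, - 35, - 97/10, -82/15, - 22/13,3.52,60 , 63,74, 75.8, 90 ] 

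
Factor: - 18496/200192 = - 17/184 = - 2^( - 3 ) * 17^1*23^( - 1 ) 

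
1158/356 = 3 + 45/178 = 3.25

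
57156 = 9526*6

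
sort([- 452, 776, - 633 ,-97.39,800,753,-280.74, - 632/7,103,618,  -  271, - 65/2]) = [ - 633, - 452, - 280.74, - 271 , - 97.39, -632/7, - 65/2, 103,  618,  753, 776,800] 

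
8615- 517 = 8098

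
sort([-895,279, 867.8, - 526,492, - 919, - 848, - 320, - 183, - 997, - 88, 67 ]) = [ - 997, - 919, - 895, - 848, - 526, - 320, - 183,  -  88,67, 279, 492, 867.8] 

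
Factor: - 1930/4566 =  - 965/2283  =  - 3^( - 1)*5^1*193^1*761^( - 1 ) 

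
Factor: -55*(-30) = 2^1*3^1*  5^2*11^1 =1650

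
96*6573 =631008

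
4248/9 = 472= 472.00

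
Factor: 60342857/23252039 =17^(-1 )*41^2*883^ (-1)*1549^(-1 )*35897^1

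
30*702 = 21060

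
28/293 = 28/293 = 0.10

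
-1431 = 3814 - 5245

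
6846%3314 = 218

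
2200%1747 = 453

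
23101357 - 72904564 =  - 49803207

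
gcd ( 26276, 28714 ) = 2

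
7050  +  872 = 7922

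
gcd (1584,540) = 36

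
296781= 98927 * 3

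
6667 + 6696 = 13363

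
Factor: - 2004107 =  - 7^1*286301^1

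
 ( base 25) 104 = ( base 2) 1001110101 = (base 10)629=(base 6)2525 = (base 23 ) 148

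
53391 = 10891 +42500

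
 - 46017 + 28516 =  - 17501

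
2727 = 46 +2681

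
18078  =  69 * 262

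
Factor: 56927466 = 2^1*3^2  *  3162637^1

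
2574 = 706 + 1868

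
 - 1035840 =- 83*12480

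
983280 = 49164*20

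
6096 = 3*2032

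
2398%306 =256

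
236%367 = 236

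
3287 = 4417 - 1130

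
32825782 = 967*33946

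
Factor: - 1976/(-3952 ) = 2^( - 1) = 1/2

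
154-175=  - 21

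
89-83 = 6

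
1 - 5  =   - 4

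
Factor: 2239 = 2239^1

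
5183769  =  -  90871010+96054779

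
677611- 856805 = - 179194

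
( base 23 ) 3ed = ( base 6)12522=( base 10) 1922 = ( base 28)2CI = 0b11110000010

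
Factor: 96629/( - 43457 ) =-13^1*7433^1*43457^(  -  1 ) 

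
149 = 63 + 86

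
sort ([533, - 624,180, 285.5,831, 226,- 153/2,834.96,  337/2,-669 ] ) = [  -  669, - 624,-153/2,337/2,180 , 226 , 285.5,533, 831,834.96]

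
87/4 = 21 + 3/4 = 21.75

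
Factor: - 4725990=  - 2^1*3^2*5^1*52511^1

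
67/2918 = 67/2918 = 0.02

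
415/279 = 415/279 = 1.49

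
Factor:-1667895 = - 3^1*5^1*251^1*443^1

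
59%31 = 28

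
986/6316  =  493/3158  =  0.16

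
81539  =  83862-2323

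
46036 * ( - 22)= - 1012792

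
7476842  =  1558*4799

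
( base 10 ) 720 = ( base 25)13k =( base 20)1G0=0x2D0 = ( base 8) 1320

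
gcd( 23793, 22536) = 3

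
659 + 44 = 703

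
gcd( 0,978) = 978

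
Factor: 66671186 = 2^1* 33335593^1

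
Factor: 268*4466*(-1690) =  - 2022740720 = - 2^4*5^1* 7^1*11^1*13^2*29^1*67^1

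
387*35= 13545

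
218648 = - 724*(- 302)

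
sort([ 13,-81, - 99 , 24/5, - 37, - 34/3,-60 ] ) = [-99,  -  81, - 60, -37, - 34/3 , 24/5 , 13 ] 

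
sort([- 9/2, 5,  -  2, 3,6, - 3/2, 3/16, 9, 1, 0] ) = [ - 9/2, - 2,-3/2, 0, 3/16, 1, 3, 5, 6, 9]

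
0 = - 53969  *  0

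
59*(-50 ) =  - 2950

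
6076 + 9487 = 15563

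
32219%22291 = 9928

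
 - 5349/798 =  - 1783/266 = - 6.70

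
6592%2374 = 1844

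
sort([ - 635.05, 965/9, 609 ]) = [ - 635.05, 965/9, 609 ]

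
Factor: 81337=163^1*499^1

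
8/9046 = 4/4523  =  0.00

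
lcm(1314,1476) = 107748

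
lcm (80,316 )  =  6320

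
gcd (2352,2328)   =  24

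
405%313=92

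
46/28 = 1  +  9/14=1.64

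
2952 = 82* 36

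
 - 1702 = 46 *( - 37 )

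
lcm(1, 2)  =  2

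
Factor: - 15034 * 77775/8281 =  - 1169269350/8281 = - 2^1*3^1*5^2*7^( - 2)*13^( - 2) * 17^1*61^1*7517^1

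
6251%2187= 1877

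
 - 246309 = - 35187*7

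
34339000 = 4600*7465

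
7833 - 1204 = 6629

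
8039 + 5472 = 13511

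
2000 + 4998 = 6998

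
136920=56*2445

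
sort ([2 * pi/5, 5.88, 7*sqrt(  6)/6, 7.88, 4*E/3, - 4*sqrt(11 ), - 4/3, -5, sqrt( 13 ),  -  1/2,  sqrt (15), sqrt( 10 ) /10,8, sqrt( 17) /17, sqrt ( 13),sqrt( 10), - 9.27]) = [ - 4 * sqrt( 11 ) , - 9.27, -5, - 4/3, - 1/2, sqrt ( 17)/17, sqrt( 10) /10,2*pi/5, 7*sqrt( 6) /6, sqrt( 10 ),sqrt ( 13), sqrt( 13), 4*E/3, sqrt(15 ) , 5.88, 7.88 , 8 ]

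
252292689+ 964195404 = 1216488093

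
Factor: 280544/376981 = 2^5*43^ ( - 1)=32/43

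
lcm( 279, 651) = 1953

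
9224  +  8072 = 17296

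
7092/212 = 1773/53 = 33.45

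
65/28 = 65/28 =2.32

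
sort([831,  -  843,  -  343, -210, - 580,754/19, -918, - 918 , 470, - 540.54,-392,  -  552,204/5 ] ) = [ - 918,-918, - 843, - 580,  -  552,-540.54, - 392,-343,- 210,754/19,204/5,470, 831 ] 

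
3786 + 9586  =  13372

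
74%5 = 4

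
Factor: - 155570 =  - 2^1*5^1*47^1*331^1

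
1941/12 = 647/4 = 161.75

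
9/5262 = 3/1754 = 0.00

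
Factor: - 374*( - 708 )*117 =30980664 = 2^3*3^3*11^1 * 13^1*17^1 * 59^1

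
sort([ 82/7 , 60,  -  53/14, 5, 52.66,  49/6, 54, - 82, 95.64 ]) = [-82, -53/14, 5, 49/6,82/7, 52.66, 54, 60,95.64]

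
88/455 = 88/455 = 0.19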